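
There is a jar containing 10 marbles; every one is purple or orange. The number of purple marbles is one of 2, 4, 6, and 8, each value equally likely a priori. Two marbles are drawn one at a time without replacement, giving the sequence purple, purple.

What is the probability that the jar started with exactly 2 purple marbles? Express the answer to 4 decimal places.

For each hypothesis, P(data | H) works out to: P(data | r = 2) = (2/10)(1/9) = 1/45; P(data | r = 4) = (4/10)(3/9) = 2/15; P(data | r = 6) = (6/10)(5/9) = 1/3; P(data | r = 8) = (8/10)(7/9) = 28/45.
The prior-weighted likelihoods are 1/4 · 1/45 = 1/180, 1/4 · 2/15 = 1/30, 1/4 · 1/3 = 1/12, 1/4 · 28/45 = 7/45; these sum to 5/18.
So P(r = 2 | data) = (1/180) / (5/18) = 1/50.

0.0200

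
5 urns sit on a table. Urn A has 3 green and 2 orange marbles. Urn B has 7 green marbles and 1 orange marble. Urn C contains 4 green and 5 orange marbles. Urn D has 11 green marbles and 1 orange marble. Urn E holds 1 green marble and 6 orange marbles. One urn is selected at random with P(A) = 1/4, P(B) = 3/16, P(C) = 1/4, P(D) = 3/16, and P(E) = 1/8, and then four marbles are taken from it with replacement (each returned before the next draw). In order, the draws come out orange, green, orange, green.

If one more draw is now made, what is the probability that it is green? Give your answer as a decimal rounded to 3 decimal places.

For each hypothesis, P(data | H) works out to: P(data | urn A) = (2/5)(3/5)(2/5)(3/5) = 0.0576; P(data | urn B) = (1/8)(7/8)(1/8)(7/8) = 0.011963; P(data | urn C) = (5/9)(4/9)(5/9)(4/9) = 0.060966; P(data | urn D) = (1/12)(11/12)(1/12)(11/12) = 0.0058353; P(data | urn E) = (6/7)(1/7)(6/7)(1/7) = 0.014994.
Multiplying each by its prior: 1/4 · 0.0576 = 0.0144, 3/16 · 0.011963 = 0.002243, 1/4 · 0.060966 = 0.015242, 3/16 · 0.0058353 = 0.0010941, 1/8 · 0.014994 = 0.0018742; summing to 0.034853.
Dividing through by the total gives posterior P(urn A | data) = 0.41316, P(urn B | data) = 0.064357, P(urn C | data) = 0.43731, P(urn D | data) = 0.031392, P(urn E | data) = 0.053775.
Averaging over the posterior, P(green next | data) = (3/5)(0.41316) + (7/8)(0.064357) + (4/9)(0.43731) + (11/12)(0.031392) + (1/7)(0.053775) = 0.53503.

0.535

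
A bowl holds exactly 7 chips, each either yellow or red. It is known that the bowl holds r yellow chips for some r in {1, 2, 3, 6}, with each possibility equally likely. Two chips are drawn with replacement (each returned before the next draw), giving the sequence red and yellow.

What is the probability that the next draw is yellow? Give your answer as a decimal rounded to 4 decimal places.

Compute the likelihood of the observed sequence for each case: P(data | r = 1) = (6/7)(1/7) = 6/49; P(data | r = 2) = (5/7)(2/7) = 10/49; P(data | r = 3) = (4/7)(3/7) = 12/49; P(data | r = 6) = (1/7)(6/7) = 6/49.
Multiplying each by its prior: 1/4 · 6/49 = 3/98, 1/4 · 10/49 = 5/98, 1/4 · 12/49 = 3/49, 1/4 · 6/49 = 3/98; summing to 17/98.
The posterior is then P(r = 1 | data) = 3/17, P(r = 2 | data) = 5/17, P(r = 3 | data) = 6/17, P(r = 6 | data) = 3/17.
Averaging over the posterior, P(yellow next | data) = (1/7)(3/17) + (2/7)(5/17) + (3/7)(6/17) + (6/7)(3/17) = 7/17.

0.4118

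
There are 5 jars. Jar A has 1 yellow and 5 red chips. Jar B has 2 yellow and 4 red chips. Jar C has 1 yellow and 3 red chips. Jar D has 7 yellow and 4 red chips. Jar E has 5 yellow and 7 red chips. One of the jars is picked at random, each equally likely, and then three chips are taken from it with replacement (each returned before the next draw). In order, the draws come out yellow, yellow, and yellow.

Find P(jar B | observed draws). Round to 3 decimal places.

Compute the likelihood of the observed sequence for each case: P(data | jar A) = (1/6)(1/6)(1/6) = 0.0046296; P(data | jar B) = (2/6)(2/6)(2/6) = 0.037037; P(data | jar C) = (1/4)(1/4)(1/4) = 0.015625; P(data | jar D) = (7/11)(7/11)(7/11) = 0.2577; P(data | jar E) = (5/12)(5/12)(5/12) = 0.072338.
Weighting by the prior gives 1/5 · 0.0046296 = 0.00092593, 1/5 · 0.037037 = 0.0074074, 1/5 · 0.015625 = 0.003125, 1/5 · 0.2577 = 0.05154, 1/5 · 0.072338 = 0.014468; these sum to 0.077466.
By Bayes' rule, P(jar B | data) = (0.0074074) / (0.077466) = 0.095621.

0.096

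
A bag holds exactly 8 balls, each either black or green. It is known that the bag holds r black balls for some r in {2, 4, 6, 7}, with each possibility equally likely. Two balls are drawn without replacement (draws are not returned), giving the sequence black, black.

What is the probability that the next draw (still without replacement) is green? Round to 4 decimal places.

Compute the likelihood of the observed sequence for each case: P(data | r = 2) = (2/8)(1/7) = 1/28; P(data | r = 4) = (4/8)(3/7) = 3/14; P(data | r = 6) = (6/8)(5/7) = 15/28; P(data | r = 7) = (7/8)(6/7) = 3/4.
Multiplying each by its prior: 1/4 · 1/28 = 1/112, 1/4 · 3/14 = 3/56, 1/4 · 15/28 = 15/112, 1/4 · 3/4 = 3/16; with total 43/112.
Dividing through by the total gives posterior P(r = 2 | data) = 1/43, P(r = 4 | data) = 6/43, P(r = 6 | data) = 15/43, P(r = 7 | data) = 21/43.
The predictive probability is P(green next | data) = (1)(1/43) + (2/3)(6/43) + (1/3)(15/43) + (1/6)(21/43) = 27/86.

0.3140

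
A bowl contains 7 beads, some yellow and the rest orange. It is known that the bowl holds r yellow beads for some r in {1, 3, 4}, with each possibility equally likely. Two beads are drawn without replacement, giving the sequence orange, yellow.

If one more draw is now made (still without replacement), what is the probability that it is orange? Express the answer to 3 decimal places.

The likelihood of the observed sequence under each hypothesis: P(data | r = 1) = (6/7)(1/6) = 1/7; P(data | r = 3) = (4/7)(3/6) = 2/7; P(data | r = 4) = (3/7)(4/6) = 2/7.
Multiplying each by its prior: 1/3 · 1/7 = 1/21, 1/3 · 2/7 = 2/21, 1/3 · 2/7 = 2/21; summing to 5/21.
The posterior is then P(r = 1 | data) = 1/5, P(r = 3 | data) = 2/5, P(r = 4 | data) = 2/5.
The predictive probability is P(orange next | data) = (1)(1/5) + (3/5)(2/5) + (2/5)(2/5) = 3/5.

0.600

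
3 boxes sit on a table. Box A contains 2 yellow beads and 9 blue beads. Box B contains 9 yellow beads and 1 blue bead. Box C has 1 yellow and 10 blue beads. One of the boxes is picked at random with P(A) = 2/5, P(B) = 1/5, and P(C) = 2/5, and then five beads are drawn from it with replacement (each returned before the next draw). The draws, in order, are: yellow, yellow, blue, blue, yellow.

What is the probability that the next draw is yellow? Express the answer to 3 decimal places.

Compute the likelihood of the observed sequence for each case: P(data | box A) = (2/11)(2/11)(9/11)(9/11)(2/11) = 0.0040236; P(data | box B) = (9/10)(9/10)(1/10)(1/10)(9/10) = 0.00729; P(data | box C) = (1/11)(1/11)(10/11)(10/11)(1/11) = 0.00062092.
Weighting by the prior gives 2/5 · 0.0040236 = 0.0016094, 1/5 · 0.00729 = 0.001458, 2/5 · 0.00062092 = 0.00024837; summing to 0.0033158.
The posterior is then P(box A | data) = 0.48538, P(box B | data) = 0.43971, P(box C | data) = 0.074905.
So P(yellow next | data) = Σ P(yellow next | H) P(H | data) = (2/11)(0.48538) + (9/10)(0.43971) + (1/11)(0.074905) = 0.4908.

0.491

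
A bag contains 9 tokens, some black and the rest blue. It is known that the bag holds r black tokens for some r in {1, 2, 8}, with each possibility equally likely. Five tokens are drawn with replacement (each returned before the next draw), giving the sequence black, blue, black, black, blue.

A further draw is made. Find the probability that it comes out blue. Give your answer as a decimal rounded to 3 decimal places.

0.433

Compute the likelihood of the observed sequence for each case: P(data | r = 1) = (1/9)(8/9)(1/9)(1/9)(8/9) = 0.0010838; P(data | r = 2) = (2/9)(7/9)(2/9)(2/9)(7/9) = 0.0066386; P(data | r = 8) = (8/9)(1/9)(8/9)(8/9)(1/9) = 0.0086708.
Multiplying each by its prior: 1/3 · 0.0010838 = 0.00036128, 1/3 · 0.0066386 = 0.0022129, 1/3 · 0.0086708 = 0.0028903; these sum to 0.0054644.
Normalising, the posterior is P(r = 1 | data) = 0.066116, P(r = 2 | data) = 0.40496, P(r = 8 | data) = 0.52893.
So P(blue next | data) = Σ P(blue next | H) P(H | data) = (8/9)(0.066116) + (7/9)(0.40496) + (1/9)(0.52893) = 0.43251.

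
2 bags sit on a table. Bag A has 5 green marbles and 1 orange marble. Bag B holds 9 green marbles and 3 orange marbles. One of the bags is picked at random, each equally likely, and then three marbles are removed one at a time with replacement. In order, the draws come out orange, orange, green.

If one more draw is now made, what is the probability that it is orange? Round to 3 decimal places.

Compute the likelihood of the observed sequence for each case: P(data | bag A) = (1/6)(1/6)(5/6) = 0.023148; P(data | bag B) = (3/12)(3/12)(9/12) = 0.046875.
The prior-weighted likelihoods are 1/2 · 0.023148 = 0.011574, 1/2 · 0.046875 = 0.023438; summing to 0.035012.
Normalising, the posterior is P(bag A | data) = 0.33058, P(bag B | data) = 0.66942.
So P(orange next | data) = Σ P(orange next | H) P(H | data) = (1/6)(0.33058) + (1/4)(0.66942) = 0.22245.

0.222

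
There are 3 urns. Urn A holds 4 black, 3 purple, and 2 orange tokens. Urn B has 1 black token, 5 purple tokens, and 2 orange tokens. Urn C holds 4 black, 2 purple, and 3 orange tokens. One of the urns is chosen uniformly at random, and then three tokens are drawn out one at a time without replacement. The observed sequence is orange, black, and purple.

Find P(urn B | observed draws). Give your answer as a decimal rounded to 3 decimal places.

Under each hypothesis, the probability of the observed sequence is: P(data | urn A) = (2/9)(4/8)(3/7) = 1/21; P(data | urn B) = (2/8)(1/7)(5/6) = 5/168; P(data | urn C) = (3/9)(4/8)(2/7) = 1/21.
Multiplying each by its prior: 1/3 · 1/21 = 1/63, 1/3 · 5/168 = 5/504, 1/3 · 1/21 = 1/63; with total 1/24.
Hence P(urn B | data) = (5/504) / (1/24) = 5/21.

0.238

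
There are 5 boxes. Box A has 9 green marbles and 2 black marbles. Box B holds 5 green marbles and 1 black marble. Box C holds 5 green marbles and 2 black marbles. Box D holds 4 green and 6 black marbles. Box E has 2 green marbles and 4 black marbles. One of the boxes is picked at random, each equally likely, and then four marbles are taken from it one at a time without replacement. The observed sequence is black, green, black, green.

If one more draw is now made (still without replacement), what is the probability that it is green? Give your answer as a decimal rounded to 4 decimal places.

For each hypothesis, P(data | H) works out to: P(data | box A) = (2/11)(9/10)(1/9)(8/8) = 0.018182; P(data | box B) = (1/6)(5/5)(0/4) = 0; P(data | box C) = (2/7)(5/6)(1/5)(4/4) = 0.047619; P(data | box D) = (6/10)(4/9)(5/8)(3/7) = 0.071429; P(data | box E) = (4/6)(2/5)(3/4)(1/3) = 0.066667.
The prior-weighted likelihoods are 1/5 · 0.018182 = 0.0036364, 1/5 · 0 = 0, 1/5 · 0.047619 = 0.0095238, 1/5 · 0.071429 = 0.014286, 1/5 · 0.066667 = 0.013333; summing to 0.040779.
Dividing through by the total gives posterior P(box A | data) = 0.089172, P(box B | data) = 0, P(box C | data) = 0.23355, P(box D | data) = 0.35032, P(box E | data) = 0.32696.
The predictive probability is P(green next | data) = (1)(0.089172) + (1)(0.23355) + (1/3)(0.35032) + (0)(0.32696) = 0.43949.

0.4395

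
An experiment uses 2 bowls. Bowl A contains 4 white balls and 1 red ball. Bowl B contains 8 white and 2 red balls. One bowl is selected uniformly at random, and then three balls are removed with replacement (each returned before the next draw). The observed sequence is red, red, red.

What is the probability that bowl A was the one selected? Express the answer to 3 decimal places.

0.500

Compute the likelihood of the observed sequence for each case: P(data | bowl A) = (1/5)(1/5)(1/5) = 1/125; P(data | bowl B) = (2/10)(2/10)(2/10) = 1/125.
Multiplying each by its prior: 1/2 · 1/125 = 1/250, 1/2 · 1/125 = 1/250; these sum to 1/125.
Therefore the posterior P(bowl A | data) = (1/250) / (1/125) = 1/2.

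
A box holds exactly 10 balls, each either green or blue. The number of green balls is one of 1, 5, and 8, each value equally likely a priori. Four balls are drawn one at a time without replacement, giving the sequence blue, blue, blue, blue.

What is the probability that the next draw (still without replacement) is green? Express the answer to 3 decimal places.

0.192

Under each hypothesis, the probability of the observed sequence is: P(data | r = 1) = (9/10)(8/9)(7/8)(6/7) = 3/5; P(data | r = 5) = (5/10)(4/9)(3/8)(2/7) = 1/42; P(data | r = 8) = (2/10)(1/9)(0/8) = 0.
Weighting by the prior gives 1/3 · 3/5 = 1/5, 1/3 · 1/42 = 1/126, 1/3 · 0 = 0; with total 131/630.
The posterior is then P(r = 1 | data) = 126/131, P(r = 5 | data) = 5/131, P(r = 8 | data) = 0.
The predictive probability is P(green next | data) = (1/6)(126/131) + (5/6)(5/131) = 151/786.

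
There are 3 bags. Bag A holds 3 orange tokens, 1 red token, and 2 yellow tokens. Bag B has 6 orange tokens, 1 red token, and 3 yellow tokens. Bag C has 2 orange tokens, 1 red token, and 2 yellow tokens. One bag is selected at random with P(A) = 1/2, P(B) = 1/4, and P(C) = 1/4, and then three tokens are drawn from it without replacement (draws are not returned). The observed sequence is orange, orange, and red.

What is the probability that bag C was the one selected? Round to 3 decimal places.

Compute the likelihood of the observed sequence for each case: P(data | bag A) = (3/6)(2/5)(1/4) = 1/20; P(data | bag B) = (6/10)(5/9)(1/8) = 1/24; P(data | bag C) = (2/5)(1/4)(1/3) = 1/30.
The prior-weighted likelihoods are 1/2 · 1/20 = 1/40, 1/4 · 1/24 = 1/96, 1/4 · 1/30 = 1/120; these sum to 7/160.
By Bayes' rule, P(bag C | data) = (1/120) / (7/160) = 4/21.

0.190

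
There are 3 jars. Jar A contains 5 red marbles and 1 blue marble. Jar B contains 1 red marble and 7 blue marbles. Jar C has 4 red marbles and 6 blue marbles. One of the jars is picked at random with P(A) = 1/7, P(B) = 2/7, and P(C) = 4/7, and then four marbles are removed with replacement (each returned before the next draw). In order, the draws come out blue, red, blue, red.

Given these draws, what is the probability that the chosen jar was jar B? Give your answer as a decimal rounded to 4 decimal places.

Under each hypothesis, the probability of the observed sequence is: P(data | jar A) = (1/6)(5/6)(1/6)(5/6) = 0.01929; P(data | jar B) = (7/8)(1/8)(7/8)(1/8) = 0.011963; P(data | jar C) = (6/10)(4/10)(6/10)(4/10) = 0.0576.
The prior-weighted likelihoods are 1/7 · 0.01929 = 0.0027557, 2/7 · 0.011963 = 0.003418, 4/7 · 0.0576 = 0.032914; summing to 0.039088.
Therefore the posterior P(jar B | data) = (0.003418) / (0.039088) = 0.087443.

0.0874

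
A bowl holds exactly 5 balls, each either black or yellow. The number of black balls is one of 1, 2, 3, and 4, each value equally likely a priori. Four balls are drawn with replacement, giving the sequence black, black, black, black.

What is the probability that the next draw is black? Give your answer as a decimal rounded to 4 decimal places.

0.7345

The likelihood of the observed sequence under each hypothesis: P(data | r = 1) = (1/5)(1/5)(1/5)(1/5) = 0.0016; P(data | r = 2) = (2/5)(2/5)(2/5)(2/5) = 0.0256; P(data | r = 3) = (3/5)(3/5)(3/5)(3/5) = 0.1296; P(data | r = 4) = (4/5)(4/5)(4/5)(4/5) = 0.4096.
Multiplying each by its prior: 1/4 · 0.0016 = 0.0004, 1/4 · 0.0256 = 0.0064, 1/4 · 0.1296 = 0.0324, 1/4 · 0.4096 = 0.1024; with total 0.1416.
The posterior is then P(r = 1 | data) = 0.0028249, P(r = 2 | data) = 0.045198, P(r = 3 | data) = 0.22881, P(r = 4 | data) = 0.72316.
The predictive probability is P(black next | data) = (1/5)(0.0028249) + (2/5)(0.045198) + (3/5)(0.22881) + (4/5)(0.72316) = 0.73446.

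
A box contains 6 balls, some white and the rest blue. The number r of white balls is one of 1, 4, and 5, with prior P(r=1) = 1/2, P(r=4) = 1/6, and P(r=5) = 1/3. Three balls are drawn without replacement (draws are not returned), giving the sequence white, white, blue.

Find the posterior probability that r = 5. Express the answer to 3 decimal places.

The likelihood of the observed sequence under each hypothesis: P(data | r = 1) = (1/6)(0/5) = 0; P(data | r = 4) = (4/6)(3/5)(2/4) = 1/5; P(data | r = 5) = (5/6)(4/5)(1/4) = 1/6.
Weighting by the prior gives 1/2 · 0 = 0, 1/6 · 1/5 = 1/30, 1/3 · 1/6 = 1/18; summing to 4/45.
Hence P(r = 5 | data) = (1/18) / (4/45) = 5/8.

0.625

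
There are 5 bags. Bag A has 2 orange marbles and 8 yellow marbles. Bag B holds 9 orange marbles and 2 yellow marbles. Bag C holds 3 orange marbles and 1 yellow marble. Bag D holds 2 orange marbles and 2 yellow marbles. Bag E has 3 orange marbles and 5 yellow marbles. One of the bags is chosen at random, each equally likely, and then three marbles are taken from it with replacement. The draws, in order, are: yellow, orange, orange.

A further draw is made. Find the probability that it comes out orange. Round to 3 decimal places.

Under each hypothesis, the probability of the observed sequence is: P(data | bag A) = (8/10)(2/10)(2/10) = 0.032; P(data | bag B) = (2/11)(9/11)(9/11) = 0.12171; P(data | bag C) = (1/4)(3/4)(3/4) = 0.14062; P(data | bag D) = (2/4)(2/4)(2/4) = 0.125; P(data | bag E) = (5/8)(3/8)(3/8) = 0.087891.
Weighting by the prior gives 1/5 · 0.032 = 0.0064, 1/5 · 0.12171 = 0.024343, 1/5 · 0.14062 = 0.028125, 1/5 · 0.125 = 0.025, 1/5 · 0.087891 = 0.017578; these sum to 0.10145.
Dividing through by the total gives posterior P(bag A | data) = 0.063088, P(bag B | data) = 0.23996, P(bag C | data) = 0.27724, P(bag D | data) = 0.24644, P(bag E | data) = 0.17328.
Averaging over the posterior, P(orange next | data) = (1/5)(0.063088) + (9/11)(0.23996) + (3/4)(0.27724) + (1/2)(0.24644) + (3/8)(0.17328) = 0.60507.

0.605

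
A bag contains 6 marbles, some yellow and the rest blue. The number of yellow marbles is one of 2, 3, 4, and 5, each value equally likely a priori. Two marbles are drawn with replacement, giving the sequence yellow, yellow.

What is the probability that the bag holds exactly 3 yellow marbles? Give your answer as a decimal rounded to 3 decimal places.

The likelihood of the observed sequence under each hypothesis: P(data | r = 2) = (2/6)(2/6) = 1/9; P(data | r = 3) = (3/6)(3/6) = 1/4; P(data | r = 4) = (4/6)(4/6) = 4/9; P(data | r = 5) = (5/6)(5/6) = 25/36.
Weighting by the prior gives 1/4 · 1/9 = 1/36, 1/4 · 1/4 = 1/16, 1/4 · 4/9 = 1/9, 1/4 · 25/36 = 25/144; with total 3/8.
So P(r = 3 | data) = (1/16) / (3/8) = 1/6.

0.167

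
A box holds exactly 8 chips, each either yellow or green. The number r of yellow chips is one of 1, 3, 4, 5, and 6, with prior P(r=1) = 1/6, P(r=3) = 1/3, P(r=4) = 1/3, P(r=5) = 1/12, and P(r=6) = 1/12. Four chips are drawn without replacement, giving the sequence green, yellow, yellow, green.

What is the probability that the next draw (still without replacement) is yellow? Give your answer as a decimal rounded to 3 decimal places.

0.451

Under each hypothesis, the probability of the observed sequence is: P(data | r = 1) = (7/8)(1/7)(0/6) = 0; P(data | r = 3) = (5/8)(3/7)(2/6)(4/5) = 0.071429; P(data | r = 4) = (4/8)(4/7)(3/6)(3/5) = 0.085714; P(data | r = 5) = (3/8)(5/7)(4/6)(2/5) = 0.071429; P(data | r = 6) = (2/8)(6/7)(5/6)(1/5) = 0.035714.
Weighting by the prior gives 1/6 · 0 = 0, 1/3 · 0.071429 = 0.02381, 1/3 · 0.085714 = 0.028571, 1/12 · 0.071429 = 0.0059524, 1/12 · 0.035714 = 0.0029762; these sum to 0.06131.
The posterior is then P(r = 1 | data) = 0, P(r = 3 | data) = 0.38835, P(r = 4 | data) = 0.46602, P(r = 5 | data) = 0.097087, P(r = 6 | data) = 0.048544.
The predictive probability is P(yellow next | data) = (1/4)(0.38835) + (1/2)(0.46602) + (3/4)(0.097087) + (1)(0.048544) = 0.45146.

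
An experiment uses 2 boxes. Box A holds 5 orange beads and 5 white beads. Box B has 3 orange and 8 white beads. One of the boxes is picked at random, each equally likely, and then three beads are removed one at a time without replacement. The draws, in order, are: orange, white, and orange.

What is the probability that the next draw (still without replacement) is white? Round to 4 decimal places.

Under each hypothesis, the probability of the observed sequence is: P(data | box A) = (5/10)(5/9)(4/8) = 0.13889; P(data | box B) = (3/11)(8/10)(2/9) = 0.048485.
Weighting by the prior gives 1/2 · 0.13889 = 0.069444, 1/2 · 0.048485 = 0.024242; summing to 0.093687.
Normalising, the posterior is P(box A | data) = 0.74124, P(box B | data) = 0.25876.
Averaging over the posterior, P(white next | data) = (4/7)(0.74124) + (7/8)(0.25876) = 0.64998.

0.6500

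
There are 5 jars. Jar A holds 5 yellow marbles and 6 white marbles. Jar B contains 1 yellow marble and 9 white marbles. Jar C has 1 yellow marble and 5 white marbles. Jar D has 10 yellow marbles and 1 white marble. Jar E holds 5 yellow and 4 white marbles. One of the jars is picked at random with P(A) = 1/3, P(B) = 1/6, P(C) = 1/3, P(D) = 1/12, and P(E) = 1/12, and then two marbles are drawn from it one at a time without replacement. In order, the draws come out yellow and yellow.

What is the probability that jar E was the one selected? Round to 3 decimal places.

0.152

For each hypothesis, P(data | H) works out to: P(data | jar A) = (5/11)(4/10) = 0.18182; P(data | jar B) = (1/10)(0/9) = 0; P(data | jar C) = (1/6)(0/5) = 0; P(data | jar D) = (10/11)(9/10) = 0.81818; P(data | jar E) = (5/9)(4/8) = 0.27778.
Multiplying each by its prior: 1/3 · 0.18182 = 0.060606, 1/6 · 0 = 0, 1/3 · 0 = 0, 1/12 · 0.81818 = 0.068182, 1/12 · 0.27778 = 0.023148; summing to 0.15194.
Therefore the posterior P(jar E | data) = (0.023148) / (0.15194) = 0.15235.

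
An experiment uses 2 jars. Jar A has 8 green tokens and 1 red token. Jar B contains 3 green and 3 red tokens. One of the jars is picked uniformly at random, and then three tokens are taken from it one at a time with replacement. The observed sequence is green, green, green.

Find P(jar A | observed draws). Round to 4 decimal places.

0.8489

Under each hypothesis, the probability of the observed sequence is: P(data | jar A) = (8/9)(8/9)(8/9) = 0.70233; P(data | jar B) = (3/6)(3/6)(3/6) = 0.125.
The prior-weighted likelihoods are 1/2 · 0.70233 = 0.35117, 1/2 · 0.125 = 0.0625; these sum to 0.41367.
So P(jar A | data) = (0.35117) / (0.41367) = 0.84891.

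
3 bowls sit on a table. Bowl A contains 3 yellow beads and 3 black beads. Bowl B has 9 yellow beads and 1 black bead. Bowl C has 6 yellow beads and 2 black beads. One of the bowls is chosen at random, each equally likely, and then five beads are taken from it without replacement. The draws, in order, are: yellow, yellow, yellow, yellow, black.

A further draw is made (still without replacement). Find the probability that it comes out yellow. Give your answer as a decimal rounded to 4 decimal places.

0.8276

For each hypothesis, P(data | H) works out to: P(data | bowl A) = (3/6)(2/5)(1/4)(0/3) = 0; P(data | bowl B) = (9/10)(8/9)(7/8)(6/7)(1/6) = 1/10; P(data | bowl C) = (6/8)(5/7)(4/6)(3/5)(2/4) = 3/28.
Weighting by the prior gives 1/3 · 0 = 0, 1/3 · 1/10 = 1/30, 1/3 · 3/28 = 1/28; summing to 29/420.
The posterior is then P(bowl A | data) = 0, P(bowl B | data) = 14/29, P(bowl C | data) = 15/29.
Averaging over the posterior, P(yellow next | data) = (1)(14/29) + (2/3)(15/29) = 24/29.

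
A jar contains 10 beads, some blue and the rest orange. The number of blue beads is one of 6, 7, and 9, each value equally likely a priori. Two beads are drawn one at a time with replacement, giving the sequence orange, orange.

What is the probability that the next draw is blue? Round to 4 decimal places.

The likelihood of the observed sequence under each hypothesis: P(data | r = 6) = (4/10)(4/10) = 4/25; P(data | r = 7) = (3/10)(3/10) = 9/100; P(data | r = 9) = (1/10)(1/10) = 1/100.
Multiplying each by its prior: 1/3 · 4/25 = 4/75, 1/3 · 9/100 = 3/100, 1/3 · 1/100 = 1/300; summing to 13/150.
Normalising, the posterior is P(r = 6 | data) = 8/13, P(r = 7 | data) = 9/26, P(r = 9 | data) = 1/26.
Averaging over the posterior, P(blue next | data) = (3/5)(8/13) + (7/10)(9/26) + (9/10)(1/26) = 42/65.

0.6462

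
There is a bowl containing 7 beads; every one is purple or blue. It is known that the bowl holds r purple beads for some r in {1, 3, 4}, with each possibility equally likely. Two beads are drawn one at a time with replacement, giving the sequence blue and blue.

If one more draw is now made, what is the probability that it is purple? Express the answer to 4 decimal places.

0.2810

Under each hypothesis, the probability of the observed sequence is: P(data | r = 1) = (6/7)(6/7) = 36/49; P(data | r = 3) = (4/7)(4/7) = 16/49; P(data | r = 4) = (3/7)(3/7) = 9/49.
Multiplying each by its prior: 1/3 · 36/49 = 12/49, 1/3 · 16/49 = 16/147, 1/3 · 9/49 = 3/49; with total 61/147.
The posterior is then P(r = 1 | data) = 36/61, P(r = 3 | data) = 16/61, P(r = 4 | data) = 9/61.
The predictive probability is P(purple next | data) = (1/7)(36/61) + (3/7)(16/61) + (4/7)(9/61) = 120/427.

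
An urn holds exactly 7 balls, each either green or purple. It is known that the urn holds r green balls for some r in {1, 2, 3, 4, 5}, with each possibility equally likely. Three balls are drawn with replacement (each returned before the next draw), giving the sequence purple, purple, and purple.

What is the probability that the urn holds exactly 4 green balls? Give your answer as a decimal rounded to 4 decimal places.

0.0614

Compute the likelihood of the observed sequence for each case: P(data | r = 1) = (6/7)(6/7)(6/7) = 0.62974; P(data | r = 2) = (5/7)(5/7)(5/7) = 0.36443; P(data | r = 3) = (4/7)(4/7)(4/7) = 0.18659; P(data | r = 4) = (3/7)(3/7)(3/7) = 0.078717; P(data | r = 5) = (2/7)(2/7)(2/7) = 0.023324.
Weighting by the prior gives 1/5 · 0.62974 = 0.12595, 1/5 · 0.36443 = 0.072886, 1/5 · 0.18659 = 0.037318, 1/5 · 0.078717 = 0.015743, 1/5 · 0.023324 = 0.0046647; summing to 0.25656.
By Bayes' rule, P(r = 4 | data) = (0.015743) / (0.25656) = 0.061364.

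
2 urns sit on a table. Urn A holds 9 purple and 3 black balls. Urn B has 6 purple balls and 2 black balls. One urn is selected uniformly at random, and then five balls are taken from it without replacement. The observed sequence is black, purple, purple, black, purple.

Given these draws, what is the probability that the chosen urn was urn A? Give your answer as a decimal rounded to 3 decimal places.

The likelihood of the observed sequence under each hypothesis: P(data | urn A) = (3/12)(9/11)(8/10)(2/9)(7/8) = 7/220; P(data | urn B) = (2/8)(6/7)(5/6)(1/5)(4/4) = 1/28.
Multiplying each by its prior: 1/2 · 7/220 = 7/440, 1/2 · 1/28 = 1/56; with total 13/385.
By Bayes' rule, P(urn A | data) = (7/440) / (13/385) = 49/104.

0.471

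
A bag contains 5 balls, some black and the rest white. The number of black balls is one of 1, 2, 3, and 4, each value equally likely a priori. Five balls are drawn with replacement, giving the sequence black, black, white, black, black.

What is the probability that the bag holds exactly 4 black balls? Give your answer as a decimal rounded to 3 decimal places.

Compute the likelihood of the observed sequence for each case: P(data | r = 1) = (1/5)(1/5)(4/5)(1/5)(1/5) = 0.00128; P(data | r = 2) = (2/5)(2/5)(3/5)(2/5)(2/5) = 0.01536; P(data | r = 3) = (3/5)(3/5)(2/5)(3/5)(3/5) = 0.05184; P(data | r = 4) = (4/5)(4/5)(1/5)(4/5)(4/5) = 0.08192.
The prior-weighted likelihoods are 1/4 · 0.00128 = 0.00032, 1/4 · 0.01536 = 0.00384, 1/4 · 0.05184 = 0.01296, 1/4 · 0.08192 = 0.02048; summing to 0.0376.
By Bayes' rule, P(r = 4 | data) = (0.02048) / (0.0376) = 0.54468.

0.545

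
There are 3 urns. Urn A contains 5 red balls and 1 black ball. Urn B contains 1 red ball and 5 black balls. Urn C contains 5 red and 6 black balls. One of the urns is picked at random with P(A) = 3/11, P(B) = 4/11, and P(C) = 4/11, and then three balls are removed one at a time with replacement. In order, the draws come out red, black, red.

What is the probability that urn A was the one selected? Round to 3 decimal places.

The likelihood of the observed sequence under each hypothesis: P(data | urn A) = (5/6)(1/6)(5/6) = 0.11574; P(data | urn B) = (1/6)(5/6)(1/6) = 0.023148; P(data | urn C) = (5/11)(6/11)(5/11) = 0.1127.
Weighting by the prior gives 3/11 · 0.11574 = 0.031566, 4/11 · 0.023148 = 0.0084175, 4/11 · 0.1127 = 0.040981; summing to 0.080964.
Therefore the posterior P(urn A | data) = (0.031566) / (0.080964) = 0.38987.

0.390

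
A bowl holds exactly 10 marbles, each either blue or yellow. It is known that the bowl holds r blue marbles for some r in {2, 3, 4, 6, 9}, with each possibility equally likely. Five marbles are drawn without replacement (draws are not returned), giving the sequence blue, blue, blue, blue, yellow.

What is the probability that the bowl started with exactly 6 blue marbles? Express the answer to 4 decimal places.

0.3125

Under each hypothesis, the probability of the observed sequence is: P(data | r = 2) = (2/10)(1/9)(0/8) = 0; P(data | r = 3) = (3/10)(2/9)(1/8)(0/7) = 0; P(data | r = 4) = (4/10)(3/9)(2/8)(1/7)(6/6) = 0.0047619; P(data | r = 6) = (6/10)(5/9)(4/8)(3/7)(4/6) = 0.047619; P(data | r = 9) = (9/10)(8/9)(7/8)(6/7)(1/6) = 0.1.
Multiplying each by its prior: 1/5 · 0 = 0, 1/5 · 0 = 0, 1/5 · 0.0047619 = 0.00095238, 1/5 · 0.047619 = 0.0095238, 1/5 · 0.1 = 0.02; summing to 0.030476.
By Bayes' rule, P(r = 6 | data) = (0.0095238) / (0.030476) = 0.3125.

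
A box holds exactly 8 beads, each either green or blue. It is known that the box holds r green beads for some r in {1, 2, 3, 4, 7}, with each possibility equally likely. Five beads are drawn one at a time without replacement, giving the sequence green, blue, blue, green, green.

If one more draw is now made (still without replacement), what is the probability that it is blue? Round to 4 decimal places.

Under each hypothesis, the probability of the observed sequence is: P(data | r = 1) = (1/8)(7/7)(6/6)(0/5) = 0; P(data | r = 2) = (2/8)(6/7)(5/6)(1/5)(0/4) = 0; P(data | r = 3) = (3/8)(5/7)(4/6)(2/5)(1/4) = 0.017857; P(data | r = 4) = (4/8)(4/7)(3/6)(3/5)(2/4) = 0.042857; P(data | r = 7) = (7/8)(1/7)(0/6) = 0.
Weighting by the prior gives 1/5 · 0 = 0, 1/5 · 0 = 0, 1/5 · 0.017857 = 0.0035714, 1/5 · 0.042857 = 0.0085714, 1/5 · 0 = 0; these sum to 0.012143.
Normalising, the posterior is P(r = 1 | data) = 0, P(r = 2 | data) = 0, P(r = 3 | data) = 0.29412, P(r = 4 | data) = 0.70588, P(r = 7 | data) = 0.
The predictive probability is P(blue next | data) = (1)(0.29412) + (2/3)(0.70588) = 0.76471.

0.7647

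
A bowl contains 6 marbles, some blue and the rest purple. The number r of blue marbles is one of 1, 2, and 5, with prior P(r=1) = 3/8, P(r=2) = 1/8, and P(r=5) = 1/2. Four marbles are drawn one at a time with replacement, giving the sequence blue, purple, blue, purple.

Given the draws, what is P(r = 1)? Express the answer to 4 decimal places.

The likelihood of the observed sequence under each hypothesis: P(data | r = 1) = (1/6)(5/6)(1/6)(5/6) = 0.01929; P(data | r = 2) = (2/6)(4/6)(2/6)(4/6) = 0.049383; P(data | r = 5) = (5/6)(1/6)(5/6)(1/6) = 0.01929.
Weighting by the prior gives 3/8 · 0.01929 = 0.0072338, 1/8 · 0.049383 = 0.0061728, 1/2 · 0.01929 = 0.0096451; summing to 0.023052.
So P(r = 1 | data) = (0.0072338) / (0.023052) = 0.31381.

0.3138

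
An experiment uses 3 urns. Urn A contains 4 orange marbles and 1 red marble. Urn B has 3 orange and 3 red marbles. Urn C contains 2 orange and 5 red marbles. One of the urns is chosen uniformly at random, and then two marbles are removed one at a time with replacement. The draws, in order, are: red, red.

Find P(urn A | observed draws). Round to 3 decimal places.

Under each hypothesis, the probability of the observed sequence is: P(data | urn A) = (1/5)(1/5) = 0.04; P(data | urn B) = (3/6)(3/6) = 0.25; P(data | urn C) = (5/7)(5/7) = 0.5102.
Weighting by the prior gives 1/3 · 0.04 = 0.013333, 1/3 · 0.25 = 0.083333, 1/3 · 0.5102 = 0.17007; these sum to 0.26673.
Hence P(urn A | data) = (0.013333) / (0.26673) = 0.049987.

0.050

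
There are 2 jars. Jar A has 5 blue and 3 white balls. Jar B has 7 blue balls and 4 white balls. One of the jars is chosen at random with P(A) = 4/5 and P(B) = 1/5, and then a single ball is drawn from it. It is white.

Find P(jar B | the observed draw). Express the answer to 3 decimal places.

The likelihood of this draw under each hypothesis: P(data | jar A) = (3/8) = 3/8; P(data | jar B) = (4/11) = 4/11.
Multiplying each by its prior: 4/5 · 3/8 = 3/10, 1/5 · 4/11 = 4/55; summing to 41/110.
Hence P(jar B | data) = (4/55) / (41/110) = 8/41.

0.195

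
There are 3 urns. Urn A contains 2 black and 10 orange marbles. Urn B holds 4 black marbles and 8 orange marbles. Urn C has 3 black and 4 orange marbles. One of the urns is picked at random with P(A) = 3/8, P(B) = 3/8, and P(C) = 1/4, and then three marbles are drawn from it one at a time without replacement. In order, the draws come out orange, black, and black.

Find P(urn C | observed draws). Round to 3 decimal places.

Compute the likelihood of the observed sequence for each case: P(data | urn A) = (10/12)(2/11)(1/10) = 0.015152; P(data | urn B) = (8/12)(4/11)(3/10) = 0.072727; P(data | urn C) = (4/7)(3/6)(2/5) = 0.11429.
Multiplying each by its prior: 3/8 · 0.015152 = 0.0056818, 3/8 · 0.072727 = 0.027273, 1/4 · 0.11429 = 0.028571; with total 0.061526.
So P(urn C | data) = (0.028571) / (0.061526) = 0.46438.

0.464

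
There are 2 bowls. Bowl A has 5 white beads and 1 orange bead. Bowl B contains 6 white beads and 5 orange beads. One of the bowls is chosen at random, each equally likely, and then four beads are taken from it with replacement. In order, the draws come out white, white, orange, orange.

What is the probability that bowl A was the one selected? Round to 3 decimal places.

Compute the likelihood of the observed sequence for each case: P(data | bowl A) = (5/6)(5/6)(1/6)(1/6) = 0.01929; P(data | bowl B) = (6/11)(6/11)(5/11)(5/11) = 0.061471.
The prior-weighted likelihoods are 1/2 · 0.01929 = 0.0096451, 1/2 · 0.061471 = 0.030736; summing to 0.040381.
So P(bowl A | data) = (0.0096451) / (0.040381) = 0.23885.

0.239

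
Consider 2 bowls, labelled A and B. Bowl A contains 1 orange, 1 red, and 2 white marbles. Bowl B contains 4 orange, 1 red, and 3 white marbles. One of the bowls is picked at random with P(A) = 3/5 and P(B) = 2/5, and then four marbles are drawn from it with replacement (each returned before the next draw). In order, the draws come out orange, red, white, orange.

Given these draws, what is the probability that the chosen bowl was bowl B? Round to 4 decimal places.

For each hypothesis, P(data | H) works out to: P(data | bowl A) = (1/4)(1/4)(2/4)(1/4) = 1/128; P(data | bowl B) = (4/8)(1/8)(3/8)(4/8) = 3/256.
Weighting by the prior gives 3/5 · 1/128 = 3/640, 2/5 · 3/256 = 3/640; summing to 3/320.
Therefore the posterior P(bowl B | data) = (3/640) / (3/320) = 1/2.

0.5000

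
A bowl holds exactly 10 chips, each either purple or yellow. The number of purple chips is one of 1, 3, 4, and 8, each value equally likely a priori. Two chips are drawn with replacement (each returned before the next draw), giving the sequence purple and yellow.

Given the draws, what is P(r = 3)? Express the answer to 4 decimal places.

0.3000

For each hypothesis, P(data | H) works out to: P(data | r = 1) = (1/10)(9/10) = 9/100; P(data | r = 3) = (3/10)(7/10) = 21/100; P(data | r = 4) = (4/10)(6/10) = 6/25; P(data | r = 8) = (8/10)(2/10) = 4/25.
Multiplying each by its prior: 1/4 · 9/100 = 9/400, 1/4 · 21/100 = 21/400, 1/4 · 6/25 = 3/50, 1/4 · 4/25 = 1/25; with total 7/40.
Therefore the posterior P(r = 3 | data) = (21/400) / (7/40) = 3/10.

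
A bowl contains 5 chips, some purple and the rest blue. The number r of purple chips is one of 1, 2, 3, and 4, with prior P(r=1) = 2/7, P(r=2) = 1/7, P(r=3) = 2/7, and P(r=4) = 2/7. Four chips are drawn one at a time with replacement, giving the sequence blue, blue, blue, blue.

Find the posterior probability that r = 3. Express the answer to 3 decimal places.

0.051

Compute the likelihood of the observed sequence for each case: P(data | r = 1) = (4/5)(4/5)(4/5)(4/5) = 0.4096; P(data | r = 2) = (3/5)(3/5)(3/5)(3/5) = 0.1296; P(data | r = 3) = (2/5)(2/5)(2/5)(2/5) = 0.0256; P(data | r = 4) = (1/5)(1/5)(1/5)(1/5) = 0.0016.
Weighting by the prior gives 2/7 · 0.4096 = 0.11703, 1/7 · 0.1296 = 0.018514, 2/7 · 0.0256 = 0.0073143, 2/7 · 0.0016 = 0.00045714; these sum to 0.14331.
So P(r = 3 | data) = (0.0073143) / (0.14331) = 0.051037.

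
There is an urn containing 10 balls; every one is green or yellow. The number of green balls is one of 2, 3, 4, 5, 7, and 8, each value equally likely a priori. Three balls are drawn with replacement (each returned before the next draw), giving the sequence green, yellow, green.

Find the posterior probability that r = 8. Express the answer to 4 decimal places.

0.2166

For each hypothesis, P(data | H) works out to: P(data | r = 2) = (2/10)(8/10)(2/10) = 0.032; P(data | r = 3) = (3/10)(7/10)(3/10) = 0.063; P(data | r = 4) = (4/10)(6/10)(4/10) = 0.096; P(data | r = 5) = (5/10)(5/10)(5/10) = 0.125; P(data | r = 7) = (7/10)(3/10)(7/10) = 0.147; P(data | r = 8) = (8/10)(2/10)(8/10) = 0.128.
The prior-weighted likelihoods are 1/6 · 0.032 = 0.0053333, 1/6 · 0.063 = 0.0105, 1/6 · 0.096 = 0.016, 1/6 · 0.125 = 0.020833, 1/6 · 0.147 = 0.0245, 1/6 · 0.128 = 0.021333; these sum to 0.0985.
Hence P(r = 8 | data) = (0.021333) / (0.0985) = 0.21658.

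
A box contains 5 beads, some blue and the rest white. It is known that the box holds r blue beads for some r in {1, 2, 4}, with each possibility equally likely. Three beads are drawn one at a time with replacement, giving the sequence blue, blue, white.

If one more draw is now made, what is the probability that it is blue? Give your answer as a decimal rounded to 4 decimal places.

Under each hypothesis, the probability of the observed sequence is: P(data | r = 1) = (1/5)(1/5)(4/5) = 4/125; P(data | r = 2) = (2/5)(2/5)(3/5) = 12/125; P(data | r = 4) = (4/5)(4/5)(1/5) = 16/125.
Weighting by the prior gives 1/3 · 4/125 = 4/375, 1/3 · 12/125 = 4/125, 1/3 · 16/125 = 16/375; these sum to 32/375.
The posterior is then P(r = 1 | data) = 1/8, P(r = 2 | data) = 3/8, P(r = 4 | data) = 1/2.
Averaging over the posterior, P(blue next | data) = (1/5)(1/8) + (2/5)(3/8) + (4/5)(1/2) = 23/40.

0.5750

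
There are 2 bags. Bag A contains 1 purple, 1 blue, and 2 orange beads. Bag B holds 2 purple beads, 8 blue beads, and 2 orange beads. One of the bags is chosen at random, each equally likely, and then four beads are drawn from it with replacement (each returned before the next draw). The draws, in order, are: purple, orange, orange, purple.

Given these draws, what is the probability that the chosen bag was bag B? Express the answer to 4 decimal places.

Under each hypothesis, the probability of the observed sequence is: P(data | bag A) = (1/4)(2/4)(2/4)(1/4) = 0.015625; P(data | bag B) = (2/12)(2/12)(2/12)(2/12) = 0.0007716.
Weighting by the prior gives 1/2 · 0.015625 = 0.0078125, 1/2 · 0.0007716 = 0.0003858; these sum to 0.0081983.
So P(bag B | data) = (0.0003858) / (0.0081983) = 0.047059.

0.0471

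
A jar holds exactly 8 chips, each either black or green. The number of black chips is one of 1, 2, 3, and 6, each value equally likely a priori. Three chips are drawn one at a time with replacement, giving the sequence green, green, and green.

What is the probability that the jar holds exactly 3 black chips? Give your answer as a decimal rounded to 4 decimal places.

0.1806

Under each hypothesis, the probability of the observed sequence is: P(data | r = 1) = (7/8)(7/8)(7/8) = 0.66992; P(data | r = 2) = (6/8)(6/8)(6/8) = 0.42188; P(data | r = 3) = (5/8)(5/8)(5/8) = 0.24414; P(data | r = 6) = (2/8)(2/8)(2/8) = 0.015625.
The prior-weighted likelihoods are 1/4 · 0.66992 = 0.16748, 1/4 · 0.42188 = 0.10547, 1/4 · 0.24414 = 0.061035, 1/4 · 0.015625 = 0.0039062; summing to 0.33789.
By Bayes' rule, P(r = 3 | data) = (0.061035) / (0.33789) = 0.18064.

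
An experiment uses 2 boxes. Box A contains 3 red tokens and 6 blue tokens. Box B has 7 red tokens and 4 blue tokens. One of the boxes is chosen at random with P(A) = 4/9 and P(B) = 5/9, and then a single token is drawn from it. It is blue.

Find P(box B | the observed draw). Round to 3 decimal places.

0.405

The likelihood of this draw under each hypothesis: P(data | box A) = (6/9) = 2/3; P(data | box B) = (4/11) = 4/11.
Multiplying each by its prior: 4/9 · 2/3 = 8/27, 5/9 · 4/11 = 20/99; these sum to 148/297.
Therefore the posterior P(box B | data) = (20/99) / (148/297) = 15/37.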